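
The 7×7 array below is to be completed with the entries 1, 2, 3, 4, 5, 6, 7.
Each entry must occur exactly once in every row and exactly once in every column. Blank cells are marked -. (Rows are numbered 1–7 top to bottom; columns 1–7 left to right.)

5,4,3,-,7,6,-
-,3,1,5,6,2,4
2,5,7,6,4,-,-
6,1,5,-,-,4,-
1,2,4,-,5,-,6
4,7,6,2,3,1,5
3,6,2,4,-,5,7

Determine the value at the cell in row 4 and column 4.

Row 1, column 4: row 1 has {3, 4, 5, 6, 7} and column 4 has {2, 4, 5, 6}, leaving only 1.
Row 1, column 7: row 1 has {1, 3, 4, 5, 6, 7} and column 7 has {4, 5, 6, 7}, leaving only 2.
Row 2, column 1: row 2 has {1, 2, 3, 4, 5, 6} and column 1 has {1, 2, 3, 4, 5, 6}, leaving only 7.
Row 3, column 6: row 3 has {2, 4, 5, 6, 7} and column 6 has {1, 2, 4, 5, 6}, leaving only 3.
Row 3, column 7: row 3 has {2, 3, 4, 5, 6, 7} and column 7 has {2, 4, 5, 6, 7}, leaving only 1.
Row 4, column 5: row 4 has {1, 4, 5, 6} and column 5 has {3, 4, 5, 6, 7}, leaving only 2.
Row 4, column 7: row 4 has {1, 2, 4, 5, 6} and column 7 has {1, 2, 4, 5, 6, 7}, leaving only 3.
Row 4 already has {1, 2, 3, 4, 5, 6} and column 4 already has {1, 2, 4, 5, 6}, so row 4, column 4 must be 7.

7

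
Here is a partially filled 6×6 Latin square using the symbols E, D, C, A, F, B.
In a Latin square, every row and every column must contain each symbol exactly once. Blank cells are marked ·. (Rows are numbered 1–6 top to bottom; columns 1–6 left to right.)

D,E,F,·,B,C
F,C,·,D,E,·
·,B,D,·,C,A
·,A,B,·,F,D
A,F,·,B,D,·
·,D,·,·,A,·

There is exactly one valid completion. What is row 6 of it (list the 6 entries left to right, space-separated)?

B D E C A F

Row 1, column 4: row 1 has {E, D, C, F, B} and column 4 has {D, B}, leaving only A.
Row 2, column 3: row 2 has {E, D, C, F} and column 3 has {D, F, B}, leaving only A.
Row 2, column 6: row 2 has {E, D, C, A, F} and column 6 has {D, C, A}, leaving only B.
Row 3, column 1: row 3 has {D, C, A, B} and column 1 has {D, A, F}, leaving only E.
Row 3, column 4: row 3 has {E, D, C, A, B} and column 4 has {D, A, B}, leaving only F.
Row 4, column 1: row 4 has {D, A, F, B} and column 1 has {E, D, A, F}, leaving only C.
Row 6, column 1: row 6 has {D, A} and column 1 has {E, D, C, A, F}, leaving only B.
Row 4, column 4: row 4 has {D, C, A, F, B} and column 4 has {D, A, F, B}, leaving only E.
Row 6, column 4: row 6 has {D, A, B} and column 4 has {E, D, A, F, B}, leaving only C.
Row 6, column 3: row 6 has {D, C, A, B} and column 3 has {D, A, F, B}, leaving only E.
Row 6, column 6: row 6 has {E, D, C, A, B} and column 6 has {D, C, A, B}, leaving only F.
So row 6 reads: B D E C A F.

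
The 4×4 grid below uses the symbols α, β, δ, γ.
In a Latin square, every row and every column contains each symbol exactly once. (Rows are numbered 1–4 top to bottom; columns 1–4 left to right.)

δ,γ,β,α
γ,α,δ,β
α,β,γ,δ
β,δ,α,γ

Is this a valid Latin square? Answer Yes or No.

Yes

Each row is a permutation of the 4 symbols, and so is each column.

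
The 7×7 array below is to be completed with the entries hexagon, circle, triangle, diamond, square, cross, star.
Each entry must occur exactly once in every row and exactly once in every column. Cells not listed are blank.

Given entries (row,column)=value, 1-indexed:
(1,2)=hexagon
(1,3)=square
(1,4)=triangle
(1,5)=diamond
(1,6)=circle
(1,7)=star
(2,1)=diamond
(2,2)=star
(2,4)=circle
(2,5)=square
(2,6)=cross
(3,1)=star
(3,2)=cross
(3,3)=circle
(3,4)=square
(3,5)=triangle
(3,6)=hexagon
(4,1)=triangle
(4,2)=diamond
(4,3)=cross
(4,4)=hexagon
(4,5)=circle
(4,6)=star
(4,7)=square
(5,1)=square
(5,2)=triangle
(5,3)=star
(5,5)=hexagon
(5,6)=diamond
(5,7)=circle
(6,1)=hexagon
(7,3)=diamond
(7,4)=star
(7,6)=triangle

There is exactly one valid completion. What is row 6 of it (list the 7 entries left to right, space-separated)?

hexagon circle triangle diamond star square cross

Row 6, column 3: row 6 has {hexagon} and column 3 has {circle, diamond, square, cross, star}, leaving only triangle.
Row 6, column 6: row 6 has {hexagon, triangle} and column 6 has {hexagon, circle, triangle, diamond, cross, star}, leaving only square.
Row 6, column 2: row 6 has {hexagon, triangle, square} and column 2 has {hexagon, triangle, diamond, cross, star}, leaving only circle.
Row 1, column 1: row 1 has {hexagon, circle, triangle, diamond, square, star} and column 1 has {hexagon, triangle, diamond, square, star}, leaving only cross.
Row 2, column 3: row 2 has {circle, diamond, square, cross, star} and column 3 has {circle, triangle, diamond, square, cross, star}, leaving only hexagon.
Row 2, column 7: row 2 has {hexagon, circle, diamond, square, cross, star} and column 7 has {circle, square, star}, leaving only triangle.
Row 3, column 7: row 3 has {hexagon, circle, triangle, square, cross, star} and column 7 has {circle, triangle, square, star}, leaving only diamond.
Row 6, column 7: row 6 has {hexagon, circle, triangle, square} and column 7 has {circle, triangle, diamond, square, star}, leaving only cross.
Row 6, column 4: row 6 has {hexagon, circle, triangle, square, cross} and column 4 has {hexagon, circle, triangle, square, star}, leaving only diamond.
Row 6, column 5: row 6 has {hexagon, circle, triangle, diamond, square, cross} and column 5 has {hexagon, circle, triangle, diamond, square}, leaving only star.
So row 6 reads: hexagon circle triangle diamond star square cross.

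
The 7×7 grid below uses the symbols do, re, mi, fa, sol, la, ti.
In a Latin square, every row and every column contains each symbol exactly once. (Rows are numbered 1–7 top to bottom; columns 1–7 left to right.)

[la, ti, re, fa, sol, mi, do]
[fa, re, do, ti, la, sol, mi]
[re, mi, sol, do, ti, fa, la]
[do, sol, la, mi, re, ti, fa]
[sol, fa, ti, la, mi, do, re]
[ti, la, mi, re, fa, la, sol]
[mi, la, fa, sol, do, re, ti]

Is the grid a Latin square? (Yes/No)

No

Column 2 contains la twice (at rows 6 and 7), so it is not a permutation.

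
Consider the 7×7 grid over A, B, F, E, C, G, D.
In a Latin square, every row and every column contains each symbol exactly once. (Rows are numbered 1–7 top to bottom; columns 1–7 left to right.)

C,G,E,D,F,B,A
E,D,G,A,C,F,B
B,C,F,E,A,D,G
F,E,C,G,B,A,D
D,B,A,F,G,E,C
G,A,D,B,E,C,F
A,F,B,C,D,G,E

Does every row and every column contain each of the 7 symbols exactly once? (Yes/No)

Each row is a permutation of the 7 symbols, and so is each column.

Yes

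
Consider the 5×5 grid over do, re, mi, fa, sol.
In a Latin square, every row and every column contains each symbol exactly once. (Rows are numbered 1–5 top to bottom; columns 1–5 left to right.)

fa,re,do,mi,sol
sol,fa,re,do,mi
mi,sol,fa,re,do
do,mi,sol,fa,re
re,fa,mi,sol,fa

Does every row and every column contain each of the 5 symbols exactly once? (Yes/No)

No

Row 5 contains fa twice (at columns 2 and 5), so it is not a permutation.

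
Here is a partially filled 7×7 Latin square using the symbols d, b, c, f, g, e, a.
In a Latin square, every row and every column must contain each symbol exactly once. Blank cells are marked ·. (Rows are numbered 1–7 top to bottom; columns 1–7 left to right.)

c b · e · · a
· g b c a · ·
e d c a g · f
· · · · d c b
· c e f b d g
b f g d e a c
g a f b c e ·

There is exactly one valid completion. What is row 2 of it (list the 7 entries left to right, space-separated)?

d g b c a f e

Row 2, column 6: row 2 has {b, c, g, a} and column 6 has {d, c, e, a}, leaving only f.
Row 2, column 1: row 2 has {b, c, f, g, a} and column 1 has {b, c, g, e}, leaving only d.
Row 2, column 7: row 2 has {d, b, c, f, g, a} and column 7 has {b, c, f, g, a}, leaving only e.
So row 2 reads: d g b c a f e.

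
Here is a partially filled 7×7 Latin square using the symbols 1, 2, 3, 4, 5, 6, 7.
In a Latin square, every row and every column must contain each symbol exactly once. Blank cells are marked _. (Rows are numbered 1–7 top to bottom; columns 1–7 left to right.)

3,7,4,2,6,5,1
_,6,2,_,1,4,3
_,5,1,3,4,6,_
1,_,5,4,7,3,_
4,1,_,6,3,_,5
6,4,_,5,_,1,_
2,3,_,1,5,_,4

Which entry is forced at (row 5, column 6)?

2

Row 2, column 4: row 2 has {1, 2, 3, 4, 6} and column 4 has {1, 2, 3, 4, 5, 6}, leaving only 7.
Row 2, column 1: row 2 has {1, 2, 3, 4, 6, 7} and column 1 has {1, 2, 3, 4, 6}, leaving only 5.
Row 3, column 1: row 3 has {1, 3, 4, 5, 6} and column 1 has {1, 2, 3, 4, 5, 6}, leaving only 7.
Row 3, column 7: row 3 has {1, 3, 4, 5, 6, 7} and column 7 has {1, 3, 4, 5}, leaving only 2.
Row 4, column 2: row 4 has {1, 3, 4, 5, 7} and column 2 has {1, 3, 4, 5, 6, 7}, leaving only 2.
Row 4, column 7: row 4 has {1, 2, 3, 4, 5, 7} and column 7 has {1, 2, 3, 4, 5}, leaving only 6.
Row 5, column 3: row 5 has {1, 3, 4, 5, 6} and column 3 has {1, 2, 4, 5}, leaving only 7.
Row 5 already has {1, 3, 4, 5, 6, 7} and column 6 already has {1, 3, 4, 5, 6}, so row 5, column 6 must be 2.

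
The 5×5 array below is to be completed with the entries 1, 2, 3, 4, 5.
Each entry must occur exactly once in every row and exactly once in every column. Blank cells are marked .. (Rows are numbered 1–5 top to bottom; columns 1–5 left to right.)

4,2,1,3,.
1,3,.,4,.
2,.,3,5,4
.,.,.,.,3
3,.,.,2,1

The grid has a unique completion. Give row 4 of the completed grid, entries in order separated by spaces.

Row 4, column 1: row 4 has {3} and column 1 has {1, 2, 3, 4}, leaving only 5.
Row 4, column 4: row 4 has {3, 5} and column 4 has {2, 3, 4, 5}, leaving only 1.
Row 4, column 2: row 4 has {1, 3, 5} and column 2 has {2, 3}, leaving only 4.
Row 4, column 3: row 4 has {1, 3, 4, 5} and column 3 has {1, 3}, leaving only 2.
So row 4 reads: 5 4 2 1 3.

5 4 2 1 3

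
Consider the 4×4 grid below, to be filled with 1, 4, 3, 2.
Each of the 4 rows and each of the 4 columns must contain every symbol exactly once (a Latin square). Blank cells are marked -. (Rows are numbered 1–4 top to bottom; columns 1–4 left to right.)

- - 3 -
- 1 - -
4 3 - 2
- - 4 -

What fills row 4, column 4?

Row 2, column 3: row 2 has {1} and column 3 has {4, 3}, leaving only 2.
Row 2, column 1: row 2 has {1, 2} and column 1 has {4}, leaving only 3.
Row 2, column 4: row 2 has {1, 3, 2} and column 4 has {2}, leaving only 4.
Row 1, column 4: row 1 has {3} and column 4 has {4, 2}, leaving only 1.
Row 4 already has {4} and column 4 already has {1, 4, 2}, so row 4, column 4 must be 3.

3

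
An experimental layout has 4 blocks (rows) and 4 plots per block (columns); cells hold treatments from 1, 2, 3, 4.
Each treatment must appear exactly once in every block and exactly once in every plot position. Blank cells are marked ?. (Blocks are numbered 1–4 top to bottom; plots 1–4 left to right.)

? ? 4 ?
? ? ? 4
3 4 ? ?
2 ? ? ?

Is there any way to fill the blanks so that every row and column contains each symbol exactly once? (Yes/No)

Block 1, plot 1: block 1 has {4} and plot 1 has {2, 3}, so it must be 1.
Now block 2, plot 1: block 2 together with plot 1 already contain {1, 2, 3, 4} — every symbol — so nothing can go there. The grid has no valid completion.

No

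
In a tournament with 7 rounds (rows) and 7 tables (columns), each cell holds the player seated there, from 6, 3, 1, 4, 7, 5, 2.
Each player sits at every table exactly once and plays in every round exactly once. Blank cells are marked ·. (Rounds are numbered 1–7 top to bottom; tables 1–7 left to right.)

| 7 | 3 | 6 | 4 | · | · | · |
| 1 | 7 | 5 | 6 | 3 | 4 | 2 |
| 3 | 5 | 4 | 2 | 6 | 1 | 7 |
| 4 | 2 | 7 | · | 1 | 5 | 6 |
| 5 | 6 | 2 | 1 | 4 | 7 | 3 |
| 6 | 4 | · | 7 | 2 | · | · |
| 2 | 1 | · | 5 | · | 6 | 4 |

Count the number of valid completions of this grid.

1

Round 1, table 5: eliminating its round and table leaves {5}.
Round 1, table 6: eliminating its round and table leaves {2}.
Round 1, table 7: eliminating its round and table leaves {1, 5}.
Round 4, table 4: eliminating its round and table leaves {3}.
Round 6, table 3: eliminating its round and table leaves {3, 1}.
Round 6, table 6: eliminating its round and table leaves {3}.
Round 6, table 7: eliminating its round and table leaves {1, 5}.
Round 7, table 3: eliminating its round and table leaves {3}.
Round 7, table 5: eliminating its round and table leaves {7}.
Only one assignment across all blanks avoids any round or table repeat, giving 1 completion.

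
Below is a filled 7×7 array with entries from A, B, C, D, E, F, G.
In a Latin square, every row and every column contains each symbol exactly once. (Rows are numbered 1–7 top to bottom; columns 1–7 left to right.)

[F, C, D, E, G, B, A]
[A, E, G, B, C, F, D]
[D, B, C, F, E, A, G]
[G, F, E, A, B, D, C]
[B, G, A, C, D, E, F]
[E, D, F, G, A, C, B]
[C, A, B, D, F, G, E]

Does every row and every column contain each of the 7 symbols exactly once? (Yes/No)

Yes

Each row is a permutation of the 7 symbols, and so is each column.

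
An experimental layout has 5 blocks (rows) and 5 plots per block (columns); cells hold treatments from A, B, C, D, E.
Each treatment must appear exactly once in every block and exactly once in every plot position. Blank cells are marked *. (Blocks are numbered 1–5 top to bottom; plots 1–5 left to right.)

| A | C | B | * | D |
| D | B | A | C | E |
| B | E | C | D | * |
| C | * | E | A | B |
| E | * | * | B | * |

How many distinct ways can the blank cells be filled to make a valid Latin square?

Block 1, plot 4: eliminating its block and plot leaves {E}.
Block 3, plot 5: eliminating its block and plot leaves {A}.
Block 4, plot 2: eliminating its block and plot leaves {D}.
Block 5, plot 2: eliminating its block and plot leaves {A, D}.
Block 5, plot 3: eliminating its block and plot leaves {D}.
Block 5, plot 5: eliminating its block and plot leaves {A, C}.
Only one assignment across all blanks avoids any block or plot repeat, giving 1 completion.

1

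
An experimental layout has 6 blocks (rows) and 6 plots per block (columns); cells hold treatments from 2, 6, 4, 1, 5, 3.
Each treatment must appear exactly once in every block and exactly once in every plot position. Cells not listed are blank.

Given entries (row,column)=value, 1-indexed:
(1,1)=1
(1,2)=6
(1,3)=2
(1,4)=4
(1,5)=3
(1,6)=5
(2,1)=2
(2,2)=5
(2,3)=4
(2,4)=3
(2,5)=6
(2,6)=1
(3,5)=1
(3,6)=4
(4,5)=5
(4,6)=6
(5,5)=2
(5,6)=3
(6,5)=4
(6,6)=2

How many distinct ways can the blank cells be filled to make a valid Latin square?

Block 3, plot 1: eliminating its block and plot leaves {6, 5, 3}.
Block 3, plot 2: eliminating its block and plot leaves {2, 3}.
Block 3, plot 3: eliminating its block and plot leaves {6, 5, 3}.
Block 3, plot 4: eliminating its block and plot leaves {2, 6, 5}.
Block 4, plot 1: eliminating its block and plot leaves {4, 3}.
Block 4, plot 2: eliminating its block and plot leaves {2, 4, 1, 3}.
Block 4, plot 3: eliminating its block and plot leaves {1, 3}.
Block 4, plot 4: eliminating its block and plot leaves {2, 1}.
Block 5, plot 1: eliminating its block and plot leaves {6, 4, 5}.
Block 5, plot 2: eliminating its block and plot leaves {4, 1}.
Block 5, plot 3: eliminating its block and plot leaves {6, 1, 5}.
Block 5, plot 4: eliminating its block and plot leaves {6, 1, 5}.
Block 6, plot 1: eliminating its block and plot leaves {6, 5, 3}.
Block 6, plot 2: eliminating its block and plot leaves {1, 3}.
Block 6, plot 3: eliminating its block and plot leaves {6, 1, 5, 3}.
Block 6, plot 4: eliminating its block and plot leaves {6, 1, 5}.
Enumerating the assignments across these blanks that avoid any block or plot repeat gives 12 completions.

12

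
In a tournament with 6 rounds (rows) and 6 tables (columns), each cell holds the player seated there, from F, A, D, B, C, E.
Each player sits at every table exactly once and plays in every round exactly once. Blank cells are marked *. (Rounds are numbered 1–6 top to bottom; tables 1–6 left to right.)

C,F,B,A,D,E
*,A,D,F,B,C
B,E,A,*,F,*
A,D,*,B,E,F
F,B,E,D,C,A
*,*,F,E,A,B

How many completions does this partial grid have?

1

Round 2, table 1: eliminating its round and table leaves {E}.
Round 3, table 4: eliminating its round and table leaves {C}.
Round 3, table 6: eliminating its round and table leaves {D}.
Round 4, table 3: eliminating its round and table leaves {C}.
Round 6, table 1: eliminating its round and table leaves {D}.
Round 6, table 2: eliminating its round and table leaves {C}.
Only one assignment across all blanks avoids any round or table repeat, giving 1 completion.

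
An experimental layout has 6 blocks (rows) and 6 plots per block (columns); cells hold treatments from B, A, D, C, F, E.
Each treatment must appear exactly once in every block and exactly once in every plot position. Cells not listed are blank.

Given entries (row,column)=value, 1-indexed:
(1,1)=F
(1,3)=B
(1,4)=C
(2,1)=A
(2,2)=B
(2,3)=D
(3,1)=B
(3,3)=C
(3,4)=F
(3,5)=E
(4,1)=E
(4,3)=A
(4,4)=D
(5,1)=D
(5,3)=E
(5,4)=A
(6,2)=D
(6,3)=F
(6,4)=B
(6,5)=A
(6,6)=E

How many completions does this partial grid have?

Block 1, plot 2: eliminating its block and plot leaves {A, E}.
Block 1, plot 5: eliminating its block and plot leaves {D}.
Block 1, plot 6: eliminating its block and plot leaves {A, D}.
Block 2, plot 4: eliminating its block and plot leaves {E}.
Block 2, plot 5: eliminating its block and plot leaves {C, F}.
Block 2, plot 6: eliminating its block and plot leaves {C, F}.
Block 3, plot 2: eliminating its block and plot leaves {A}.
Block 3, plot 6: eliminating its block and plot leaves {A, D}.
Block 4, plot 2: eliminating its block and plot leaves {C, F}.
Block 4, plot 5: eliminating its block and plot leaves {B, C, F}.
Block 4, plot 6: eliminating its block and plot leaves {B, C, F}.
Block 5, plot 2: eliminating its block and plot leaves {C, F}.
Block 5, plot 5: eliminating its block and plot leaves {B, C, F}.
Block 5, plot 6: eliminating its block and plot leaves {B, C, F}.
Block 6, plot 1: eliminating its block and plot leaves {C}.
Enumerating the assignments across these blanks that avoid any block or plot repeat gives 4 completions.

4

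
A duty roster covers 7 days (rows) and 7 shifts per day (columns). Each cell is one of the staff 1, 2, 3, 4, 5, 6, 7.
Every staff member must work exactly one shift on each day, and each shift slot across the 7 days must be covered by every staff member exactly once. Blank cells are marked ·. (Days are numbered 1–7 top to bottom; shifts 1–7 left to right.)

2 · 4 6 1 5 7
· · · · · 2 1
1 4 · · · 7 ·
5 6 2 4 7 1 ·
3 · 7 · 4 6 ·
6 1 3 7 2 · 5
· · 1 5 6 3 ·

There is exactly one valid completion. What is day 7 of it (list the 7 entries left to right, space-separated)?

7 2 1 5 6 3 4

Day 1, shift 2: day 1 has {1, 2, 4, 5, 6, 7} and shift 2 has {1, 4, 6}, leaving only 3.
Day 2, shift 4: day 2 has {1, 2} and shift 4 has {4, 5, 6, 7}, leaving only 3.
Day 2, shift 5: day 2 has {1, 2, 3} and shift 5 has {1, 2, 4, 6, 7}, leaving only 5.
Day 2, shift 2: day 2 has {1, 2, 3, 5} and shift 2 has {1, 3, 4, 6}, leaving only 7.
Day 7, shift 2: day 7 has {1, 3, 5, 6} and shift 2 has {1, 3, 4, 6, 7}, leaving only 2.
Day 7, shift 7: day 7 has {1, 2, 3, 5, 6} and shift 7 has {1, 5, 7}, leaving only 4.
Day 7, shift 1: day 7 has {1, 2, 3, 4, 5, 6} and shift 1 has {1, 2, 3, 5, 6}, leaving only 7.
So day 7 reads: 7 2 1 5 6 3 4.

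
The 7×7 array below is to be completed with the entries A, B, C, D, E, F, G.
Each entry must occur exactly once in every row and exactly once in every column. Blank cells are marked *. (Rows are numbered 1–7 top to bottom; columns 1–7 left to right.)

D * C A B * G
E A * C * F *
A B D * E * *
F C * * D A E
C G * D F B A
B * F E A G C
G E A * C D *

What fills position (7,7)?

Row 1, column 2: row 1 has {A, B, C, D, G} and column 2 has {A, B, C, E, G}, leaving only F.
Row 1, column 6: row 1 has {A, B, C, D, F, G} and column 6 has {A, B, D, F, G}, leaving only E.
Row 2, column 5: row 2 has {A, C, E, F} and column 5 has {A, B, C, D, E, F}, leaving only G.
Row 2, column 3: row 2 has {A, C, E, F, G} and column 3 has {A, C, D, F}, leaving only B.
Row 2, column 7: row 2 has {A, B, C, E, F, G} and column 7 has {A, C, E, G}, leaving only D.
Row 3, column 6: row 3 has {A, B, D, E} and column 6 has {A, B, D, E, F, G}, leaving only C.
Row 3, column 7: row 3 has {A, B, C, D, E} and column 7 has {A, C, D, E, G}, leaving only F.
Row 7 already has {A, C, D, E, G} and column 7 already has {A, C, D, E, F, G}, so row 7, column 7 must be B.

B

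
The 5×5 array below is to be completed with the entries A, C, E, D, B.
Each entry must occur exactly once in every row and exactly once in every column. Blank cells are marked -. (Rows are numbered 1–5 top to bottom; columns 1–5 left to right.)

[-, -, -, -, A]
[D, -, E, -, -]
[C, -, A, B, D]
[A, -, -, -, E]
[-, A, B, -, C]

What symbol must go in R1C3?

Row 2, column 5: row 2 has {E, D} and column 5 has {A, C, E, D}, leaving only B.
Row 2, column 2: row 2 has {E, D, B} and column 2 has {A}, leaving only C.
Row 2, column 4: row 2 has {C, E, D, B} and column 4 has {B}, leaving only A.
Row 3, column 2: row 3 has {A, C, D, B} and column 2 has {A, C}, leaving only E.
Row 5, column 1: row 5 has {A, C, B} and column 1 has {A, C, D}, leaving only E.
Row 1, column 1: row 1 has {A} and column 1 has {A, C, E, D}, leaving only B.
Row 1, column 2: row 1 has {A, B} and column 2 has {A, C, E}, leaving only D.
Row 1 already has {A, D, B} and column 3 already has {A, E, B}, so row 1, column 3 must be C.

C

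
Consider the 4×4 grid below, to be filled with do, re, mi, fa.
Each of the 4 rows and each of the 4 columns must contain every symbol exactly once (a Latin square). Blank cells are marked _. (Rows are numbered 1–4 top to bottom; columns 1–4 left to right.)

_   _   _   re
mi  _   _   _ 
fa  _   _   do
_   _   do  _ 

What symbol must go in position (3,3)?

mi

Row 1, column 1: row 1 has {re} and column 1 has {mi, fa}, leaving only do.
Row 2, column 4: row 2 has {mi} and column 4 has {do, re}, leaving only fa.
Row 2, column 3: row 2 has {mi, fa} and column 3 has {do}, leaving only re.
Row 3 already has {do, fa} and column 3 already has {do, re}, so row 3, column 3 must be mi.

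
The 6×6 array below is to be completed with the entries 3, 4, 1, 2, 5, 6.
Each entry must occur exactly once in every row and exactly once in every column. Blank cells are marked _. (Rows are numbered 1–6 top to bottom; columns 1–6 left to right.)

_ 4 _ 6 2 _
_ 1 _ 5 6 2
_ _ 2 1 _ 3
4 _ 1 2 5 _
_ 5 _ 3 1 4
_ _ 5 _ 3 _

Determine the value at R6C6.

1

Row 1, column 3: row 1 has {4, 2, 6} and column 3 has {1, 2, 5}, leaving only 3.
Row 2, column 1: row 2 has {1, 2, 5, 6} and column 1 has {4}, leaving only 3.
Row 2, column 3: row 2 has {3, 1, 2, 5, 6} and column 3 has {3, 1, 2, 5}, leaving only 4.
Row 3, column 2: row 3 has {3, 1, 2} and column 2 has {4, 1, 5}, leaving only 6.
Row 3, column 1: row 3 has {3, 1, 2, 6} and column 1 has {3, 4}, leaving only 5.
Row 1, column 1: row 1 has {3, 4, 2, 6} and column 1 has {3, 4, 5}, leaving only 1.
Row 1, column 6: row 1 has {3, 4, 1, 2, 6} and column 6 has {3, 4, 2}, leaving only 5.
Row 3, column 5: row 3 has {3, 1, 2, 5, 6} and column 5 has {3, 1, 2, 5, 6}, leaving only 4.
Row 4, column 2: row 4 has {4, 1, 2, 5} and column 2 has {4, 1, 5, 6}, leaving only 3.
Row 4, column 6: row 4 has {3, 4, 1, 2, 5} and column 6 has {3, 4, 2, 5}, leaving only 6.
Row 6 already has {3, 5} and column 6 already has {3, 4, 2, 5, 6}, so row 6, column 6 must be 1.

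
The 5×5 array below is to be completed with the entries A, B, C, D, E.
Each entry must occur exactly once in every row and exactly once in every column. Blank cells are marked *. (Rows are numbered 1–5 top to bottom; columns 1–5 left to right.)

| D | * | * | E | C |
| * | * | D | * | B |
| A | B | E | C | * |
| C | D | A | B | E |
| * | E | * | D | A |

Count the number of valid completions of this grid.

Row 1, column 2: eliminating its row and column leaves {A}.
Row 1, column 3: eliminating its row and column leaves {B}.
Row 2, column 1: eliminating its row and column leaves {E}.
Row 2, column 2: eliminating its row and column leaves {A, C}.
Row 2, column 4: eliminating its row and column leaves {A}.
Row 3, column 5: eliminating its row and column leaves {D}.
Row 5, column 1: eliminating its row and column leaves {B}.
Row 5, column 3: eliminating its row and column leaves {B, C}.
Only one assignment across all blanks avoids any row or column repeat, giving 1 completion.

1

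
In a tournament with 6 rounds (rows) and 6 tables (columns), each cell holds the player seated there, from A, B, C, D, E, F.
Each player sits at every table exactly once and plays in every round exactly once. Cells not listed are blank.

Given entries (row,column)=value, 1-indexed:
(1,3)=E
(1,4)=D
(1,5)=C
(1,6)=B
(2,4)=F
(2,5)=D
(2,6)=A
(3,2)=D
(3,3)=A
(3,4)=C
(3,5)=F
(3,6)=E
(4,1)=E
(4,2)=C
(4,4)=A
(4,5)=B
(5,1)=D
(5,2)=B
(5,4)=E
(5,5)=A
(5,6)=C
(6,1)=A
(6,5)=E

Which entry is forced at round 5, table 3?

F

Round 5 already has {A, B, C, D, E} and table 3 already has {A, E}, so round 5, table 3 must be F.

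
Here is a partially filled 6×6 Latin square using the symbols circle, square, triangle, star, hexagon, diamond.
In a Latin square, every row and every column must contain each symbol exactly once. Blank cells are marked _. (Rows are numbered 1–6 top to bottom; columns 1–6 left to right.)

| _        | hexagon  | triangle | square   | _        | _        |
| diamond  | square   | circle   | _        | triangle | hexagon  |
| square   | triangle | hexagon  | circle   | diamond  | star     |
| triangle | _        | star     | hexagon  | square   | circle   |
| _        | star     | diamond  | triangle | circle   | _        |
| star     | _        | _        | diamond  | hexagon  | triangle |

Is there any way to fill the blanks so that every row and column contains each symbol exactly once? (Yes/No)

No row or column among the givens repeats a symbol, and propagating forced cells runs into no contradiction.
One valid completion exists (for instance, circle hexagon triangle square star diamond / diamond square circle star triangle hexagon / square triangle hexagon circle diamond star / triangle diamond star hexagon square circle / hexagon star diamond triangle circle square / star circle square diamond hexagon triangle).

Yes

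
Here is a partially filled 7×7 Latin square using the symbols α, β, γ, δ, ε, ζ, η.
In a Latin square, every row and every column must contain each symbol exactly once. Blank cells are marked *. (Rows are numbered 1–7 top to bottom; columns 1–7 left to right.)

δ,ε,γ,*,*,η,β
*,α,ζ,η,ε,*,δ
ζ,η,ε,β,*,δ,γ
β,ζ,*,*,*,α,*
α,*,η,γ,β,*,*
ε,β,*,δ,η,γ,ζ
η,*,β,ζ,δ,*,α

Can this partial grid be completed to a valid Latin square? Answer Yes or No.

No row or column among the givens repeats a symbol, and propagating forced cells runs into no contradiction.
One valid completion exists (for instance, δ ε γ α ζ η β / γ α ζ η ε β δ / ζ η ε β α δ γ / β ζ δ ε γ α η / α δ η γ β ζ ε / ε β α δ η γ ζ / η γ β ζ δ ε α).

Yes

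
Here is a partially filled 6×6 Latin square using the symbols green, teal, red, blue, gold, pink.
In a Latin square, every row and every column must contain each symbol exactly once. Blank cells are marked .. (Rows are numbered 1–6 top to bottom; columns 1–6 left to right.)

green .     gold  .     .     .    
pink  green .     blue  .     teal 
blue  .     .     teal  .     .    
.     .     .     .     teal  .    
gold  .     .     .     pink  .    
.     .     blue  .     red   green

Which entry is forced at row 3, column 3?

Row 1, column 5: row 1 has {green, gold} and column 5 has {teal, red, pink}, leaving only blue.
Row 2, column 3: row 2 has {green, teal, blue, pink} and column 3 has {blue, gold}, leaving only red.
Row 2, column 5: row 2 has {green, teal, red, blue, pink} and column 5 has {teal, red, blue, pink}, leaving only gold.
Row 3, column 5: row 3 has {teal, blue} and column 5 has {teal, red, blue, gold, pink}, leaving only green.
Row 3 already has {green, teal, blue} and column 3 already has {red, blue, gold}, so row 3, column 3 must be pink.

pink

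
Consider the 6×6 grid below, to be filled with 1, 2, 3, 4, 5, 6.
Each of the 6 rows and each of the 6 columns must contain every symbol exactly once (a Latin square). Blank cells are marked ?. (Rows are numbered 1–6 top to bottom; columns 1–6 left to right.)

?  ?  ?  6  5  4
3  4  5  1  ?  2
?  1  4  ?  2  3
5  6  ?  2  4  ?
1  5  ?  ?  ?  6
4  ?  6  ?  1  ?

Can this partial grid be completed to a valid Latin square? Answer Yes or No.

No row or column among the givens repeats a symbol, and propagating forced cells runs into no contradiction.
One valid completion exists (for instance, 2 3 1 6 5 4 / 3 4 5 1 6 2 / 6 1 4 5 2 3 / 5 6 3 2 4 1 / 1 5 2 4 3 6 / 4 2 6 3 1 5).

Yes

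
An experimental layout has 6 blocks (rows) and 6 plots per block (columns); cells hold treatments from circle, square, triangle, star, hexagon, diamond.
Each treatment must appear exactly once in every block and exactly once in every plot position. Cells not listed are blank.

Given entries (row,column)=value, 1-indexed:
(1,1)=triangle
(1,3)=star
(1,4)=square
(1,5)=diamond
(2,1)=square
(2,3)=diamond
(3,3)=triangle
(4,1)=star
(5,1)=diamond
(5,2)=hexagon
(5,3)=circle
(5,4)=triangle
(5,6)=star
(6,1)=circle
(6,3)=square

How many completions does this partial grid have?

10

Block 1, plot 2: eliminating its block and plot leaves {circle}.
Block 1, plot 6: eliminating its block and plot leaves {circle, hexagon}.
Block 2, plot 2: eliminating its block and plot leaves {circle, triangle, star}.
Block 2, plot 4: eliminating its block and plot leaves {circle, star, hexagon}.
Block 2, plot 5: eliminating its block and plot leaves {circle, triangle, star, hexagon}.
Block 2, plot 6: eliminating its block and plot leaves {circle, triangle, hexagon}.
Block 3, plot 1: eliminating its block and plot leaves {hexagon}.
Block 3, plot 2: eliminating its block and plot leaves {circle, square, star, diamond}.
Block 3, plot 4: eliminating its block and plot leaves {circle, star, hexagon, diamond}.
Block 3, plot 5: eliminating its block and plot leaves {circle, square, star, hexagon}.
Block 3, plot 6: eliminating its block and plot leaves {circle, square, hexagon, diamond}.
Block 4, plot 2: eliminating its block and plot leaves {circle, square, triangle, diamond}.
Block 4, plot 3: eliminating its block and plot leaves {hexagon}.
Block 4, plot 4: eliminating its block and plot leaves {circle, hexagon, diamond}.
Block 4, plot 5: eliminating its block and plot leaves {circle, square, triangle, hexagon}.
Block 4, plot 6: eliminating its block and plot leaves {circle, square, triangle, hexagon, diamond}.
Block 5, plot 5: eliminating its block and plot leaves {square}.
Block 6, plot 2: eliminating its block and plot leaves {triangle, star, diamond}.
Block 6, plot 4: eliminating its block and plot leaves {star, hexagon, diamond}.
Block 6, plot 5: eliminating its block and plot leaves {triangle, star, hexagon}.
Block 6, plot 6: eliminating its block and plot leaves {triangle, hexagon, diamond}.
Enumerating the assignments across these blanks that avoid any block or plot repeat gives 10 completions.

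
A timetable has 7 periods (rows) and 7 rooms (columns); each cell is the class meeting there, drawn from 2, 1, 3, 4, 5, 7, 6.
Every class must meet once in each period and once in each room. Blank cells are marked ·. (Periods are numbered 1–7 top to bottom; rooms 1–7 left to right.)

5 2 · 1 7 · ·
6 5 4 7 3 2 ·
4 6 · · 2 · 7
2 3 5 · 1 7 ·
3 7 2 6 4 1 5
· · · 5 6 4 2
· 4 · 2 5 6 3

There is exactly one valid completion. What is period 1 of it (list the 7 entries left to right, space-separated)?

Period 1, room 6: period 1 has {2, 1, 5, 7} and room 6 has {2, 1, 4, 7, 6}, leaving only 3.
Period 1, room 3: period 1 has {2, 1, 3, 5, 7} and room 3 has {2, 4, 5}, leaving only 6.
Period 1, room 7: period 1 has {2, 1, 3, 5, 7, 6} and room 7 has {2, 3, 5, 7}, leaving only 4.
So period 1 reads: 5 2 6 1 7 3 4.

5 2 6 1 7 3 4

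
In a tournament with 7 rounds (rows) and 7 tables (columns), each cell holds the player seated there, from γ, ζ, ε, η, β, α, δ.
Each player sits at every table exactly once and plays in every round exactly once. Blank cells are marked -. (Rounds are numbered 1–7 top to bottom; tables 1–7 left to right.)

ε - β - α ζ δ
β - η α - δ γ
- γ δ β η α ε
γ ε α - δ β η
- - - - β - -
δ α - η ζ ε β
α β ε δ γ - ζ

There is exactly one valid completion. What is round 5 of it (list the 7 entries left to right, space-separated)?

Round 5, table 7: round 5 has {β} and table 7 has {γ, ζ, ε, η, β, δ}, leaving only α.
Round 1, table 2: round 1 has {ζ, ε, β, α, δ} and table 2 has {γ, ε, β, α}, leaving only η.
Round 1, table 4: round 1 has {ζ, ε, η, β, α, δ} and table 4 has {η, β, α, δ}, leaving only γ.
Round 2, table 2: round 2 has {γ, η, β, α, δ} and table 2 has {γ, ε, η, β, α}, leaving only ζ.
Round 5, table 2: round 5 has {β, α} and table 2 has {γ, ζ, ε, η, β, α}, leaving only δ.
Round 2, table 5: round 2 has {γ, ζ, η, β, α, δ} and table 5 has {γ, ζ, η, β, α, δ}, leaving only ε.
Round 3, table 1: round 3 has {γ, ε, η, β, α, δ} and table 1 has {γ, ε, β, α, δ}, leaving only ζ.
Round 5, table 1: round 5 has {β, α, δ} and table 1 has {γ, ζ, ε, β, α, δ}, leaving only η.
Round 5, table 6: round 5 has {η, β, α, δ} and table 6 has {ζ, ε, β, α, δ}, leaving only γ.
Round 5, table 3: round 5 has {γ, η, β, α, δ} and table 3 has {ε, η, β, α, δ}, leaving only ζ.
Round 5, table 4: round 5 has {γ, ζ, η, β, α, δ} and table 4 has {γ, η, β, α, δ}, leaving only ε.
So round 5 reads: η δ ζ ε β γ α.

η δ ζ ε β γ α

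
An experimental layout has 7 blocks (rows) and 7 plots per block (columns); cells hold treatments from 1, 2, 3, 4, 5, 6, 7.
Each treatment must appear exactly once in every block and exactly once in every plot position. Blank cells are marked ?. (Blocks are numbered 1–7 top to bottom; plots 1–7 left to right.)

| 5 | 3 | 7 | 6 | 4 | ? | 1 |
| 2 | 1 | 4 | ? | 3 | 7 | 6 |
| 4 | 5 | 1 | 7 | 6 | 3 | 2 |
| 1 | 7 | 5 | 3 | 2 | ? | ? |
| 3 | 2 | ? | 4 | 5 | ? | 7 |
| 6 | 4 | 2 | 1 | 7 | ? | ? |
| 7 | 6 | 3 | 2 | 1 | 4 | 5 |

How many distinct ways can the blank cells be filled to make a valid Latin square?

1

Block 1, plot 6: eliminating its block and plot leaves {2}.
Block 2, plot 4: eliminating its block and plot leaves {5}.
Block 4, plot 6: eliminating its block and plot leaves {6}.
Block 4, plot 7: eliminating its block and plot leaves {4}.
Block 5, plot 3: eliminating its block and plot leaves {6}.
Block 5, plot 6: eliminating its block and plot leaves {1, 6}.
Block 6, plot 6: eliminating its block and plot leaves {5}.
Block 6, plot 7: eliminating its block and plot leaves {3}.
Only one assignment across all blanks avoids any block or plot repeat, giving 1 completion.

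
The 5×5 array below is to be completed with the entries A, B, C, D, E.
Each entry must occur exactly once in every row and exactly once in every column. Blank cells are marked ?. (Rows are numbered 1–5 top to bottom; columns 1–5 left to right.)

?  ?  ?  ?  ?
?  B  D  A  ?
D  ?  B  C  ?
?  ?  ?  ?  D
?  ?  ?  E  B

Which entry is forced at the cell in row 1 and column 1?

B

Row 4, column 4: row 4 has {D} and column 4 has {A, C, E}, leaving only B.
Row 1, column 4: row 1 has {} and column 4 has {A, B, C, E}, leaving only D.
Row 1, column 1 is narrowed to {A, B, C, E}.
If it were A, then row 4, column 1 would be left with no valid symbol.
If it were C, then row 5, column 1 would be left with no valid symbol.
If it were E, then row 1, column 3 would be left with no valid symbol.
So row 1, column 1 must be B.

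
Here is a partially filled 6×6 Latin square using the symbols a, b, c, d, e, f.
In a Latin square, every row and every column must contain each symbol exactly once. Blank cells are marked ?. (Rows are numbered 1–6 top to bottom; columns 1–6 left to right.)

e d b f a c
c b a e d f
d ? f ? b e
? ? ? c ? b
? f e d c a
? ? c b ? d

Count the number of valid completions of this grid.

2

Row 3, column 2: eliminating its row and column leaves {a, c}.
Row 3, column 4: eliminating its row and column leaves {a}.
Row 4, column 1: eliminating its row and column leaves {a, f}.
Row 4, column 2: eliminating its row and column leaves {a, e}.
Row 4, column 3: eliminating its row and column leaves {d}.
Row 4, column 5: eliminating its row and column leaves {e, f}.
Row 5, column 1: eliminating its row and column leaves {b}.
Row 6, column 1: eliminating its row and column leaves {a, f}.
Row 6, column 2: eliminating its row and column leaves {a, e}.
Row 6, column 5: eliminating its row and column leaves {e, f}.
Enumerating the assignments across these blanks that avoid any row or column repeat gives 2 completions.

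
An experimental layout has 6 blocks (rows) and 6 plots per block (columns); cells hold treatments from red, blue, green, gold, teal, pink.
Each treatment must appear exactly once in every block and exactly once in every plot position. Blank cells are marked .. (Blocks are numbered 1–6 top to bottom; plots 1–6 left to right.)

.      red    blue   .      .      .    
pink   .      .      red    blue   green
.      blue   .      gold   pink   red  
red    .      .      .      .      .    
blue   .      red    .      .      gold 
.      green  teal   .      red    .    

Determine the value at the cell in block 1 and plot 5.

Block 2, plot 3: block 2 has {red, blue, green, pink} and plot 3 has {red, blue, teal}, leaving only gold.
Block 2, plot 2: block 2 has {red, blue, green, gold, pink} and plot 2 has {red, blue, green}, leaving only teal.
Block 3, plot 3: block 3 has {red, blue, gold, pink} and plot 3 has {red, blue, gold, teal}, leaving only green.
Block 3, plot 1: block 3 has {red, blue, green, gold, pink} and plot 1 has {red, blue, pink}, leaving only teal.
Block 4, plot 3: block 4 has {red} and plot 3 has {red, blue, green, gold, teal}, leaving only pink.
Block 4, plot 2: block 4 has {red, pink} and plot 2 has {red, blue, green, teal}, leaving only gold.
Block 5, plot 2: block 5 has {red, blue, gold} and plot 2 has {red, blue, green, gold, teal}, leaving only pink.
Block 6, plot 1: block 6 has {red, green, teal} and plot 1 has {red, blue, teal, pink}, leaving only gold.
Block 1, plot 1: block 1 has {red, blue} and plot 1 has {red, blue, gold, teal, pink}, leaving only green.
Block 1, plot 5 is narrowed to {gold, teal}.
If it were teal, then block 1, plot 6 would be left with no valid symbol.
So block 1, plot 5 must be gold.

gold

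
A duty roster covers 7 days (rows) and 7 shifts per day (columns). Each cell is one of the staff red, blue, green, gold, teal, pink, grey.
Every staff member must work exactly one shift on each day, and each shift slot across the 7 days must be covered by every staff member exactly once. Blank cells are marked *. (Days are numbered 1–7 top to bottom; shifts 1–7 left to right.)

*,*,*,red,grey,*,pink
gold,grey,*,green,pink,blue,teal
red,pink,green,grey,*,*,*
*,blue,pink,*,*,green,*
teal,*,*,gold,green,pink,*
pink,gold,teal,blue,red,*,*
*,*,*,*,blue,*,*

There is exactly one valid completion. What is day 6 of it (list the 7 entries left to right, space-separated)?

Day 6, shift 6: day 6 has {red, blue, gold, teal, pink} and shift 6 has {blue, green, pink}, leaving only grey.
Day 6, shift 7: day 6 has {red, blue, gold, teal, pink, grey} and shift 7 has {teal, pink}, leaving only green.
So day 6 reads: pink gold teal blue red grey green.

pink gold teal blue red grey green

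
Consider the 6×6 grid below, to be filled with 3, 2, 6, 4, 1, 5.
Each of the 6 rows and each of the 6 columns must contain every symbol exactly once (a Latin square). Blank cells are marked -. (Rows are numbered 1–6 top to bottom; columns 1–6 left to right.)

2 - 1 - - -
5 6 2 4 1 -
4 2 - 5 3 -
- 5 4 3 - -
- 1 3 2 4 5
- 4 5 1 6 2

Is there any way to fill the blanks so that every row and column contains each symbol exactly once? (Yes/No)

No row or column among the givens repeats a symbol, and propagating forced cells runs into no contradiction.
One valid completion exists (for instance, 2 3 1 6 5 4 / 5 6 2 4 1 3 / 4 2 6 5 3 1 / 1 5 4 3 2 6 / 6 1 3 2 4 5 / 3 4 5 1 6 2).

Yes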